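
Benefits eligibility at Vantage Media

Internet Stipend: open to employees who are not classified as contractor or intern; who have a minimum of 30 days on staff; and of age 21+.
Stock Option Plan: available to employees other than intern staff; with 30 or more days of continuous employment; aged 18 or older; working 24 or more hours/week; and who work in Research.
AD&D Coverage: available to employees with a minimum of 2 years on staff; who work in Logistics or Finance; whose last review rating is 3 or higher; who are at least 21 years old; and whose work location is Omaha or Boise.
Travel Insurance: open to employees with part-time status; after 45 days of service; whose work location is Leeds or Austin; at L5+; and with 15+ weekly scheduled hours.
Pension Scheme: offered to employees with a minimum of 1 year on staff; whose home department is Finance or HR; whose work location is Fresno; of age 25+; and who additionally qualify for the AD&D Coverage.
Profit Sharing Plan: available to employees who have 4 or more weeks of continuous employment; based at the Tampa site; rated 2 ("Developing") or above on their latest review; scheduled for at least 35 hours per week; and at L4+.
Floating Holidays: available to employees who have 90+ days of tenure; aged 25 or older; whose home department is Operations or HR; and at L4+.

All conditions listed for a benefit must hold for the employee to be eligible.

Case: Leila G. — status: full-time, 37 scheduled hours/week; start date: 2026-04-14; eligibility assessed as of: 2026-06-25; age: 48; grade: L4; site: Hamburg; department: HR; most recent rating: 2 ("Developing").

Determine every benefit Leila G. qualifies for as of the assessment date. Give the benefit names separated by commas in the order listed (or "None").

Service from 2026-04-14 to 2026-06-25: 72 days.
Internet Stipend — status full-time ✓ (not excluded); service 72 days ≥ 30 days ✓; age 48 ≥ 21 ✓ → eligible.
Stock Option Plan — status full-time ✓ (not excluded); service 72 days ≥ 30 days ✓; age 48 ≥ 18 ✓; 37 hrs/wk ≥ 24 ✓; dept HR ✗ → not eligible.
AD&D Coverage — service 72 days < 2 years (≈730 days) ✗ → not eligible.
Travel Insurance — status full-time ✗ (requires part-time) → not eligible.
Pension Scheme — service 72 days < 1 year (≈365 days) ✗ → not eligible.
Profit Sharing Plan — service 72 days ≥ 4 weeks (≈28 days) ✓; site Hamburg ✗ (not Tampa) → not eligible.
Floating Holidays — service 72 days < 90 days ✗ → not eligible.

Internet Stipend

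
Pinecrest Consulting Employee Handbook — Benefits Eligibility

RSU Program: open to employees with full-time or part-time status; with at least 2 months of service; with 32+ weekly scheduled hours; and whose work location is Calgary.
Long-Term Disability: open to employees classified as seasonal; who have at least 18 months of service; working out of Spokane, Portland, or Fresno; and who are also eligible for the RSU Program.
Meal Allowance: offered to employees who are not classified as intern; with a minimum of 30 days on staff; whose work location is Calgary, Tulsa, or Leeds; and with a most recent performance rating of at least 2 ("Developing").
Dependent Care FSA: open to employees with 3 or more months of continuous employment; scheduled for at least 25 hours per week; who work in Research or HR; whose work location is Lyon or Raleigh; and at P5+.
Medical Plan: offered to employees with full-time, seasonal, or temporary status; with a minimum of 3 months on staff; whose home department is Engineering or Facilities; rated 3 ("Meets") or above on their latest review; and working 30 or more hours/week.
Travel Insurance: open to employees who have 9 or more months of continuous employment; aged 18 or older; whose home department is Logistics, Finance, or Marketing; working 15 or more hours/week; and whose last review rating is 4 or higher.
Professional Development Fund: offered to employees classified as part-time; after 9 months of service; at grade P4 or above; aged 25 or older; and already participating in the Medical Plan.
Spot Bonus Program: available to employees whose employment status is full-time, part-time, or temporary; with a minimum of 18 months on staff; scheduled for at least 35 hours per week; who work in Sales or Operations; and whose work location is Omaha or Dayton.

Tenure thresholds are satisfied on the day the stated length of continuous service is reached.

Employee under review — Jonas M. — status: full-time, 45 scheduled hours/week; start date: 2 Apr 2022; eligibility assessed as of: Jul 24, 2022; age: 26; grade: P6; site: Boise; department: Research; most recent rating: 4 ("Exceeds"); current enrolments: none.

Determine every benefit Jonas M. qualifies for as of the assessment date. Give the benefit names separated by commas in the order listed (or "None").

Service from 2 Apr 2022 to Jul 24, 2022: 113 days.
RSU Program — status full-time ✓; service 113 days ≥ 2 months (≈60 days) ✓; 45 hrs/wk ≥ 32 ✓; site Boise ✗ (not Calgary) → not eligible.
Long-Term Disability — status full-time ✗ (requires seasonal) → not eligible.
Meal Allowance — status full-time ✓ (not excluded); service 113 days ≥ 30 days ✓; site Boise ✗ (not Calgary, Tulsa, or Leeds) → not eligible.
Dependent Care FSA — service 113 days ≥ 3 months (≈90 days) ✓; 45 hrs/wk ≥ 25 ✓; dept Research ✓; site Boise ✗ (not Lyon or Raleigh) → not eligible.
Medical Plan — status full-time ✓; service 113 days ≥ 3 months (≈90 days) ✓; dept Research ✗ → not eligible.
Travel Insurance — service 113 days < 9 months (≈270 days) ✗ → not eligible.
Professional Development Fund — status full-time ✗ (requires part-time) → not eligible.
Spot Bonus Program — status full-time ✓; service 113 days < 18 months (≈540 days) ✗ → not eligible.

None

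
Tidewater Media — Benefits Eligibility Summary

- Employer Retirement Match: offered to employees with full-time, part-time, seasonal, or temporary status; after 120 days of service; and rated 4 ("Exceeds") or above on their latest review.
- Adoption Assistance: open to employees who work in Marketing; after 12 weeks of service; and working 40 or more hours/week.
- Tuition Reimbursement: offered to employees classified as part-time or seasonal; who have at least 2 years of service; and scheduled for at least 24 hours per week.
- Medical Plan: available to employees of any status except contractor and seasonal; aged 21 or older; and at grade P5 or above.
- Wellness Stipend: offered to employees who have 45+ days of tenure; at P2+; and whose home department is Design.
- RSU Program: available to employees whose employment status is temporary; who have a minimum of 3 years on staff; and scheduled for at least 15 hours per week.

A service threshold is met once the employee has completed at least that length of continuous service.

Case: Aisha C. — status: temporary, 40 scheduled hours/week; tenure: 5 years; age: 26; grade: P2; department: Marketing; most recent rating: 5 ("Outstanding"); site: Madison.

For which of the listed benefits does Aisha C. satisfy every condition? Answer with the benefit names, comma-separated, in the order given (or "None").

Employer Retirement Match, Adoption Assistance, RSU Program

Employer Retirement Match — status temporary ✓; service 5 years ≥ 120 days ✓; rating 5 ≥ 4 ✓ → eligible.
Adoption Assistance — dept Marketing ✓; service 5 years ≥ 12 weeks (≈84 days) ✓; 40 hrs/wk ≥ 40 ✓ → eligible.
Tuition Reimbursement — status temporary ✗ (requires part-time or seasonal) → not eligible.
Medical Plan — status temporary ✓ (not excluded); age 26 ≥ 21 ✓; grade P2 < P5 ✗ → not eligible.
Wellness Stipend — service 5 years ≥ 45 days ✓; grade P2 ≥ P2 ✓; dept Marketing ✗ → not eligible.
RSU Program — status temporary ✓; service 5 years ≥ 3 years ✓; 40 hrs/wk ≥ 15 ✓ → eligible.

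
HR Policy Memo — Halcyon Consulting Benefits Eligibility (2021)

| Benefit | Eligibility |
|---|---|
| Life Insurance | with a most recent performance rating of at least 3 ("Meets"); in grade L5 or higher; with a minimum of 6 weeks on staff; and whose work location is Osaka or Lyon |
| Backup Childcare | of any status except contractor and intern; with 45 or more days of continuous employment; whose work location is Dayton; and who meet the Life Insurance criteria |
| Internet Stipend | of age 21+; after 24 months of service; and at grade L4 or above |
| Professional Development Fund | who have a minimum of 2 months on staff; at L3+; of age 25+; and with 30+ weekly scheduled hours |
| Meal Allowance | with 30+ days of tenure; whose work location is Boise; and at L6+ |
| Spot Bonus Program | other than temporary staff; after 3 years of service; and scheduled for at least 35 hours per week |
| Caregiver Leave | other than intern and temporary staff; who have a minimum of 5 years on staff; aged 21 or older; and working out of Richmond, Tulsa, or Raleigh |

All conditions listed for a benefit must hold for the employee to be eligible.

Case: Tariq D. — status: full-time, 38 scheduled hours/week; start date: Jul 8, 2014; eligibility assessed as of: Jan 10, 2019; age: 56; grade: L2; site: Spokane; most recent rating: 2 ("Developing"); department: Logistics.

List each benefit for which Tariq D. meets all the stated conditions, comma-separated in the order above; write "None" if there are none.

Service from Jul 8, 2014 to Jan 10, 2019: 1647 days.
Life Insurance — rating 2 < 3 ✗ → not eligible.
Backup Childcare — status full-time ✓ (not excluded); service 1647 days ≥ 45 days ✓; site Spokane ✗ (not Dayton) → not eligible.
Internet Stipend — age 56 ≥ 21 ✓; service 1647 days ≥ 24 months (≈720 days) ✓; grade L2 < L4 ✗ → not eligible.
Professional Development Fund — service 1647 days ≥ 2 months (≈60 days) ✓; grade L2 < L3 ✗ → not eligible.
Meal Allowance — service 1647 days ≥ 30 days ✓; site Spokane ✗ (not Boise) → not eligible.
Spot Bonus Program — status full-time ✓ (not excluded); service 1647 days ≥ 3 years (≈1095 days) ✓; 38 hrs/wk ≥ 35 ✓ → eligible.
Caregiver Leave — status full-time ✓ (not excluded); service 1647 days < 5 years (≈1825 days) ✗ → not eligible.

Spot Bonus Program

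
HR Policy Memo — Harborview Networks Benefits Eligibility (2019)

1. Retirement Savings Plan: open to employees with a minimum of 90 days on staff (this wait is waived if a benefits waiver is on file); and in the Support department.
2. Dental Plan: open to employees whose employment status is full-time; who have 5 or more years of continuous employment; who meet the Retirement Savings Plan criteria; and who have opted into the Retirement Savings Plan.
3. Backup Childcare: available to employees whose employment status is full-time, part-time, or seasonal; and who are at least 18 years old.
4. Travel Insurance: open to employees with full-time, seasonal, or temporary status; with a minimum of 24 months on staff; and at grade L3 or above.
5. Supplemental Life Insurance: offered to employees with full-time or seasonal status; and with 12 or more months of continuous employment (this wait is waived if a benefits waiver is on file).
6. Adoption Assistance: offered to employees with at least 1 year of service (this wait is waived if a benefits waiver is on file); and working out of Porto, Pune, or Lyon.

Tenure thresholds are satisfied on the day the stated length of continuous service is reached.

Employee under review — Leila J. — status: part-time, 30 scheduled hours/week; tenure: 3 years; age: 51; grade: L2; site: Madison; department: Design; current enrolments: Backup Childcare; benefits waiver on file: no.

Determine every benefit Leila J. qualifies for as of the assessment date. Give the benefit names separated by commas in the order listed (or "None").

Retirement Savings Plan — no waiver, service 3 years ≥ 90 days ✓; dept Design ✗ → not eligible.
Dental Plan — status part-time ✗ (requires full-time) → not eligible.
Backup Childcare — status part-time ✓; age 51 ≥ 18 ✓ → eligible.
Travel Insurance — status part-time ✗ (requires full-time, seasonal, or temporary) → not eligible.
Supplemental Life Insurance — status part-time ✗ (requires full-time or seasonal) → not eligible.
Adoption Assistance — no waiver, service 3 years ≥ 1 year ✓; site Madison ✗ (not Porto, Pune, or Lyon) → not eligible.

Backup Childcare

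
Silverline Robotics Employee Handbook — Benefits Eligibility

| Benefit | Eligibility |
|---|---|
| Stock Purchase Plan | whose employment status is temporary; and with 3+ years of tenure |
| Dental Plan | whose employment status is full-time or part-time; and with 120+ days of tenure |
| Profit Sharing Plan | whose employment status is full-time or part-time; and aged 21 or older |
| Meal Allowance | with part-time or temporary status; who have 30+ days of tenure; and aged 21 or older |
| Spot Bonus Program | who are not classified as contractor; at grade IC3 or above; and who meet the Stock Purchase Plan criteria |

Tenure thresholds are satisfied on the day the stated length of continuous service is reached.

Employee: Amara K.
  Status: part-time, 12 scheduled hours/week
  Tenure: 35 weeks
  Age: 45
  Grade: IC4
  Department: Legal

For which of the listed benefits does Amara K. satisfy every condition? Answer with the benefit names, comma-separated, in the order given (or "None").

Dental Plan, Profit Sharing Plan, Meal Allowance

Stock Purchase Plan — status part-time ✗ (requires temporary) → not eligible.
Dental Plan — status part-time ✓; service 35 weeks ≥ 120 days ✓ → eligible.
Profit Sharing Plan — status part-time ✓; age 45 ≥ 21 ✓ → eligible.
Meal Allowance — status part-time ✓; service 35 weeks ≥ 30 days ✓; age 45 ≥ 21 ✓ → eligible.
Spot Bonus Program — status part-time ✓ (not excluded); grade IC4 ≥ IC3 ✓; not eligible for Stock Purchase Plan ✗ → not eligible.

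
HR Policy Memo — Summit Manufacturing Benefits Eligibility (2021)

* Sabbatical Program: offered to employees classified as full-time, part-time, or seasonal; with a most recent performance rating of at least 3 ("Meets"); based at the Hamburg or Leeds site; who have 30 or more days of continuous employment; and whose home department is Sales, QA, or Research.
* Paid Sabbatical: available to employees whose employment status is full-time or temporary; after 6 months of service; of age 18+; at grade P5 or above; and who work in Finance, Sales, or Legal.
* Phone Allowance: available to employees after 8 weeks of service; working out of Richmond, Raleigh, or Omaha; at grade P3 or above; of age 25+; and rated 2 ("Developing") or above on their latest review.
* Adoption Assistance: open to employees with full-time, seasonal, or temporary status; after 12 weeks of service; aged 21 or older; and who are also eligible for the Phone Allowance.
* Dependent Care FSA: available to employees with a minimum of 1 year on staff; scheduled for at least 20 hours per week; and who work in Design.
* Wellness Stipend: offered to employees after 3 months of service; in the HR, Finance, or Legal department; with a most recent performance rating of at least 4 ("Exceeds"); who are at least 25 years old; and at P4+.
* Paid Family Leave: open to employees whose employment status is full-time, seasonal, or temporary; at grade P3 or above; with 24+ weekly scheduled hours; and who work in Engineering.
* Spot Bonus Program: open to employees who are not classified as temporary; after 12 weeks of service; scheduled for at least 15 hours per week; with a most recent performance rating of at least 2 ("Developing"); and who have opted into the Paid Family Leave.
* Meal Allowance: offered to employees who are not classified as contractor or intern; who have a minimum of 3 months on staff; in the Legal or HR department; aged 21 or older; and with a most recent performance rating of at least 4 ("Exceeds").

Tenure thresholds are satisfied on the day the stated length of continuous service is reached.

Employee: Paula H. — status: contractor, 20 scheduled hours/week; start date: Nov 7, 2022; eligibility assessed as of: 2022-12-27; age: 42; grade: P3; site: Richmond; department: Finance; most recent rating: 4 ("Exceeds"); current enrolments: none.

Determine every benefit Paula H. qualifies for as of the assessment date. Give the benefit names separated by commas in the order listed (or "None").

Service from Nov 7, 2022 to 2022-12-27: 50 days.
Sabbatical Program — status contractor ✗ (requires full-time, part-time, or seasonal) → not eligible.
Paid Sabbatical — status contractor ✗ (requires full-time or temporary) → not eligible.
Phone Allowance — service 50 days < 8 weeks (≈56 days) ✗ → not eligible.
Adoption Assistance — status contractor ✗ (requires full-time, seasonal, or temporary) → not eligible.
Dependent Care FSA — service 50 days < 1 year (≈365 days) ✗ → not eligible.
Wellness Stipend — service 50 days < 3 months (≈90 days) ✗ → not eligible.
Paid Family Leave — status contractor ✗ (requires full-time, seasonal, or temporary) → not eligible.
Spot Bonus Program — status contractor ✓ (not excluded); service 50 days < 12 weeks (≈84 days) ✗ → not eligible.
Meal Allowance — status contractor ✗ (excluded) → not eligible.

None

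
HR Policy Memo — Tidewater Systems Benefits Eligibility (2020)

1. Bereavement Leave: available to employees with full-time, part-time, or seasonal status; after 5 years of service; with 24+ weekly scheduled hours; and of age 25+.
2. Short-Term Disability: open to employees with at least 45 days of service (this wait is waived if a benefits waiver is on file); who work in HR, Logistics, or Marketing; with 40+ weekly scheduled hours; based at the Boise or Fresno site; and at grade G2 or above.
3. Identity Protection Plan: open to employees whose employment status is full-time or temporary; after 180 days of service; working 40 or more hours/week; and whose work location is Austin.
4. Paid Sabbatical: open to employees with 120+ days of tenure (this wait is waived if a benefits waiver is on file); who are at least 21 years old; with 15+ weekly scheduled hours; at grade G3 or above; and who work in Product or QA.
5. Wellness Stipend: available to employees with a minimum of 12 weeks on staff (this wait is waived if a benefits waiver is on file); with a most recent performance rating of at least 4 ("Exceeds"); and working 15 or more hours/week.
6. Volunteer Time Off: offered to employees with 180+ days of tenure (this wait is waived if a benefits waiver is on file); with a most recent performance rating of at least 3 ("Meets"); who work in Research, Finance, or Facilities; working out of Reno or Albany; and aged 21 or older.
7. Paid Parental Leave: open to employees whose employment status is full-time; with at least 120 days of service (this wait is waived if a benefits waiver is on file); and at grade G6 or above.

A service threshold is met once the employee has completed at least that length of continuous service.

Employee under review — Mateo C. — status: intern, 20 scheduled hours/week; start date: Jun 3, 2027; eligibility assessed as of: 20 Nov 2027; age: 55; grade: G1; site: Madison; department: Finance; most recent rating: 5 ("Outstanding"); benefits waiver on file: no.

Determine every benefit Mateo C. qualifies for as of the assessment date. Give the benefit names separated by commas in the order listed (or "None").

Service from Jun 3, 2027 to 20 Nov 2027: 170 days.
Bereavement Leave — status intern ✗ (requires full-time, part-time, or seasonal) → not eligible.
Short-Term Disability — no waiver, service 170 days ≥ 45 days ✓; dept Finance ✗ → not eligible.
Identity Protection Plan — status intern ✗ (requires full-time or temporary) → not eligible.
Paid Sabbatical — no waiver, service 170 days ≥ 120 days ✓; age 55 ≥ 21 ✓; 20 hrs/wk ≥ 15 ✓; grade G1 < G3 ✗ → not eligible.
Wellness Stipend — no waiver, service 170 days ≥ 12 weeks (≈84 days) ✓; rating 5 ≥ 4 ✓; 20 hrs/wk ≥ 15 ✓ → eligible.
Volunteer Time Off — no waiver, service 170 days < 180 days ✗ → not eligible.
Paid Parental Leave — status intern ✗ (requires full-time) → not eligible.

Wellness Stipend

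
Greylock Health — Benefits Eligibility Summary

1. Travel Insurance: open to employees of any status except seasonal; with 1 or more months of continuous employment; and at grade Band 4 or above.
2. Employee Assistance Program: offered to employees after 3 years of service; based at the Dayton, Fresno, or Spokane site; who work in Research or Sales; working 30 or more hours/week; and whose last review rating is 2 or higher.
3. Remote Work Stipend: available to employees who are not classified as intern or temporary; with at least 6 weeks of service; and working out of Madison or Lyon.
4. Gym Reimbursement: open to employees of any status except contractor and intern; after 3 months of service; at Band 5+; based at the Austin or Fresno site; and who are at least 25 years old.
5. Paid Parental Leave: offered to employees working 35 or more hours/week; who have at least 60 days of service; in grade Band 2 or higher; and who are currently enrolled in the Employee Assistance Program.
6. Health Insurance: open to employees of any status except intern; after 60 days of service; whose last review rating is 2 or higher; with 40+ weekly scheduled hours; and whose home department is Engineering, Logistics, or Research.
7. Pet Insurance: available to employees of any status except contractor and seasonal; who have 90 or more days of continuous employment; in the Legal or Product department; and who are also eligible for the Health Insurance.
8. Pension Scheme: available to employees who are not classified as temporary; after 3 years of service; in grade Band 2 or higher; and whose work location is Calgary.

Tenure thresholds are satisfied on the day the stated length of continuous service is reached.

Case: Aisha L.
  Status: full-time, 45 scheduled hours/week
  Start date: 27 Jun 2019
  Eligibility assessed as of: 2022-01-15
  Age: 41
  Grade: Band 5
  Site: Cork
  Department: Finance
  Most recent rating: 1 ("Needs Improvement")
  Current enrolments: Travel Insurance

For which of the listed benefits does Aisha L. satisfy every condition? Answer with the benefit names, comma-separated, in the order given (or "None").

Travel Insurance

Service from 27 Jun 2019 to 2022-01-15: 933 days.
Travel Insurance — status full-time ✓ (not excluded); service 933 days ≥ 1 month (≈30 days) ✓; grade Band 5 ≥ Band 4 ✓ → eligible.
Employee Assistance Program — service 933 days < 3 years (≈1095 days) ✗ → not eligible.
Remote Work Stipend — status full-time ✓ (not excluded); service 933 days ≥ 6 weeks (≈42 days) ✓; site Cork ✗ (not Madison or Lyon) → not eligible.
Gym Reimbursement — status full-time ✓ (not excluded); service 933 days ≥ 3 months (≈90 days) ✓; grade Band 5 ≥ Band 5 ✓; site Cork ✗ (not Austin or Fresno) → not eligible.
Paid Parental Leave — 45 hrs/wk ≥ 35 ✓; service 933 days ≥ 60 days ✓; grade Band 5 ≥ Band 2 ✓; not enrolled in Employee Assistance Program ✗ → not eligible.
Health Insurance — status full-time ✓ (not excluded); service 933 days ≥ 60 days ✓; rating 1 < 2 ✗ → not eligible.
Pet Insurance — status full-time ✓ (not excluded); service 933 days ≥ 90 days ✓; dept Finance ✗ → not eligible.
Pension Scheme — status full-time ✓ (not excluded); service 933 days < 3 years (≈1095 days) ✗ → not eligible.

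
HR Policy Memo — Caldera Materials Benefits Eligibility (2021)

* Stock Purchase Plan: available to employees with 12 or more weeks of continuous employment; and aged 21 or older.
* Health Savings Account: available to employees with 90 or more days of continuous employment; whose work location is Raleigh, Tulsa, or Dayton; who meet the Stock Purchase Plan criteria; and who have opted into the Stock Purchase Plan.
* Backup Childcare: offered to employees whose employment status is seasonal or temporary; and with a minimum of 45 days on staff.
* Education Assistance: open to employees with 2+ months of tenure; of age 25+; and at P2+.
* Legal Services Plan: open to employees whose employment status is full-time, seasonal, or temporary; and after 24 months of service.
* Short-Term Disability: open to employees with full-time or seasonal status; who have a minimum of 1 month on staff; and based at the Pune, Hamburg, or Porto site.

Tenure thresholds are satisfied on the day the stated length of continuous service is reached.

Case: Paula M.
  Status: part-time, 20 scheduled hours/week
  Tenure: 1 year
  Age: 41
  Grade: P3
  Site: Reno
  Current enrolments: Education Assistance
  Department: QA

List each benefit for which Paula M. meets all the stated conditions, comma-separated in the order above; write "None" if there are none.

Stock Purchase Plan, Education Assistance

Stock Purchase Plan — service 1 year ≥ 12 weeks (≈84 days) ✓; age 41 ≥ 21 ✓ → eligible.
Health Savings Account — service 1 year ≥ 90 days ✓; site Reno ✗ (not Raleigh, Tulsa, or Dayton) → not eligible.
Backup Childcare — status part-time ✗ (requires seasonal or temporary) → not eligible.
Education Assistance — service 1 year ≥ 2 months (≈60 days) ✓; age 41 ≥ 25 ✓; grade P3 ≥ P2 ✓ → eligible.
Legal Services Plan — status part-time ✗ (requires full-time, seasonal, or temporary) → not eligible.
Short-Term Disability — status part-time ✗ (requires full-time or seasonal) → not eligible.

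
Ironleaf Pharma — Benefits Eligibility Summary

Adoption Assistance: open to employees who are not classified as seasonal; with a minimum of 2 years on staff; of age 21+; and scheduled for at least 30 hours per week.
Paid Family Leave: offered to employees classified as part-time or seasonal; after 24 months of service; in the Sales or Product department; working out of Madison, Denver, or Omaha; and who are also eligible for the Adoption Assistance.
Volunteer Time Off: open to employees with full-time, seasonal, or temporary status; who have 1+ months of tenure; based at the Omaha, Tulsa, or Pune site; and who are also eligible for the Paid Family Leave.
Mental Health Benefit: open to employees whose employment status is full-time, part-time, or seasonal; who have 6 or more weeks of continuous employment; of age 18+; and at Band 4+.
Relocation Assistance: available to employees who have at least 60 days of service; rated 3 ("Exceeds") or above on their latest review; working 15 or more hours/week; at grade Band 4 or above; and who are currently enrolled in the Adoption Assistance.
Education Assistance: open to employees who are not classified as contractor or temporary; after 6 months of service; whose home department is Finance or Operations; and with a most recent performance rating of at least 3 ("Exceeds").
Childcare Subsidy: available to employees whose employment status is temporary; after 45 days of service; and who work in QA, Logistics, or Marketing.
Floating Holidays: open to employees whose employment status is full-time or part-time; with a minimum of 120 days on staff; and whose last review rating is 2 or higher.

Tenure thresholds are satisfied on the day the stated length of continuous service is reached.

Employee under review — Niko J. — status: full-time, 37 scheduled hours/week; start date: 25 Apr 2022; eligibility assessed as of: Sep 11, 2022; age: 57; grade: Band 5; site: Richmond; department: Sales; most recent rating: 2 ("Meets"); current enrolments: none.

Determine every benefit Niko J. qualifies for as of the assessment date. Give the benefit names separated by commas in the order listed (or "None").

Service from 25 Apr 2022 to Sep 11, 2022: 139 days.
Adoption Assistance — status full-time ✓ (not excluded); service 139 days < 2 years (≈730 days) ✗ → not eligible.
Paid Family Leave — status full-time ✗ (requires part-time or seasonal) → not eligible.
Volunteer Time Off — status full-time ✓; service 139 days ≥ 1 month (≈30 days) ✓; site Richmond ✗ (not Omaha, Tulsa, or Pune) → not eligible.
Mental Health Benefit — status full-time ✓; service 139 days ≥ 6 weeks (≈42 days) ✓; age 57 ≥ 18 ✓; grade Band 5 ≥ Band 4 ✓ → eligible.
Relocation Assistance — service 139 days ≥ 60 days ✓; rating 2 < 3 ✗ → not eligible.
Education Assistance — status full-time ✓ (not excluded); service 139 days < 6 months (≈180 days) ✗ → not eligible.
Childcare Subsidy — status full-time ✗ (requires temporary) → not eligible.
Floating Holidays — status full-time ✓; service 139 days ≥ 120 days ✓; rating 2 ≥ 2 ✓ → eligible.

Mental Health Benefit, Floating Holidays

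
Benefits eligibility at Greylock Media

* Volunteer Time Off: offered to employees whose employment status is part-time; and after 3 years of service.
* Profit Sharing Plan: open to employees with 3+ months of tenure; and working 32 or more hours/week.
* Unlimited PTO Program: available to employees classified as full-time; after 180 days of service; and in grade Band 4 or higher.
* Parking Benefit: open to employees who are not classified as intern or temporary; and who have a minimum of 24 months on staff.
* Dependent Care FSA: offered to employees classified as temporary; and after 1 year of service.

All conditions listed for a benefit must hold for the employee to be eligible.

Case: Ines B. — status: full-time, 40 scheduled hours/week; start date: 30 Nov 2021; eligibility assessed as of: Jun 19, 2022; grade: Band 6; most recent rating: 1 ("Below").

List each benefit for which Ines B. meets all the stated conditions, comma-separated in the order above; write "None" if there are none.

Service from 30 Nov 2021 to Jun 19, 2022: 201 days.
Volunteer Time Off — status full-time ✗ (requires part-time) → not eligible.
Profit Sharing Plan — service 201 days ≥ 3 months (≈90 days) ✓; 40 hrs/wk ≥ 32 ✓ → eligible.
Unlimited PTO Program — status full-time ✓; service 201 days ≥ 180 days ✓; grade Band 6 ≥ Band 4 ✓ → eligible.
Parking Benefit — status full-time ✓ (not excluded); service 201 days < 24 months (≈720 days) ✗ → not eligible.
Dependent Care FSA — status full-time ✗ (requires temporary) → not eligible.

Profit Sharing Plan, Unlimited PTO Program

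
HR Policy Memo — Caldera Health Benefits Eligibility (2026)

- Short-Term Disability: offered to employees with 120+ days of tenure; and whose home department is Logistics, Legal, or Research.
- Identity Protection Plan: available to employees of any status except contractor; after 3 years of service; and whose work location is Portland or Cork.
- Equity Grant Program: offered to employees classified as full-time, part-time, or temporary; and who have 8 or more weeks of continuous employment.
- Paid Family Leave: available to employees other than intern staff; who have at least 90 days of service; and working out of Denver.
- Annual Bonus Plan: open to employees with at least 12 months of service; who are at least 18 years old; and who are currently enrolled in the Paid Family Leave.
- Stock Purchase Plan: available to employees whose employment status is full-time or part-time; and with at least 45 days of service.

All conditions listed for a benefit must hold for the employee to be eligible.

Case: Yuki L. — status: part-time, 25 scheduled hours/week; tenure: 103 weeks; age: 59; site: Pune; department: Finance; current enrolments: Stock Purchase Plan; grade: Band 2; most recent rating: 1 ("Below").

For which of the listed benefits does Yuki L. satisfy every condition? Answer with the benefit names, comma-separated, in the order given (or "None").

Short-Term Disability — service 103 weeks ≥ 120 days ✓; dept Finance ✗ → not eligible.
Identity Protection Plan — status part-time ✓ (not excluded); service 103 weeks < 3 years (≈1095 days) ✗ → not eligible.
Equity Grant Program — status part-time ✓; service 103 weeks ≥ 8 weeks ✓ → eligible.
Paid Family Leave — status part-time ✓ (not excluded); service 103 weeks ≥ 90 days ✓; site Pune ✗ (not Denver) → not eligible.
Annual Bonus Plan — service 103 weeks ≥ 12 months (≈360 days) ✓; age 59 ≥ 18 ✓; not enrolled in Paid Family Leave ✗ → not eligible.
Stock Purchase Plan — status part-time ✓; service 103 weeks ≥ 45 days ✓ → eligible.

Equity Grant Program, Stock Purchase Plan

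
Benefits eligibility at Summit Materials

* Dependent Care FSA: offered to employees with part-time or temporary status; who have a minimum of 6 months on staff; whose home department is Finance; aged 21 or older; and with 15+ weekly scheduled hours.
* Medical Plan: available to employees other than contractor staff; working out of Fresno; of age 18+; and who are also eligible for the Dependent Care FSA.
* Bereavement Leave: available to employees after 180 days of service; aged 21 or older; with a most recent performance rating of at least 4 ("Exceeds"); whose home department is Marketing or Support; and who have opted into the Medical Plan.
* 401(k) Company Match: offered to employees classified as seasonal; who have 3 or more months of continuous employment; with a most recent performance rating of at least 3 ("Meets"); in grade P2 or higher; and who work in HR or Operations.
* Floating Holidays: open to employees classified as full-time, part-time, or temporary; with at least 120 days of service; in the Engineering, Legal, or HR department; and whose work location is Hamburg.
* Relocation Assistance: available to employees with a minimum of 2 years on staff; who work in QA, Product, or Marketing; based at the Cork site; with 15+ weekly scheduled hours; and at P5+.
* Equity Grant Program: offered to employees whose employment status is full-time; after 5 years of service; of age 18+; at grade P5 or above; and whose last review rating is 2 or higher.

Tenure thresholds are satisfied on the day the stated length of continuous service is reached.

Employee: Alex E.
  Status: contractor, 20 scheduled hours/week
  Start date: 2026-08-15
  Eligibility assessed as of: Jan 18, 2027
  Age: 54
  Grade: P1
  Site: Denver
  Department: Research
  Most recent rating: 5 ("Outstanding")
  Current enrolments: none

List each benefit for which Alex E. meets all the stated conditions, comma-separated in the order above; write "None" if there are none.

None

Service from 2026-08-15 to Jan 18, 2027: 156 days.
Dependent Care FSA — status contractor ✗ (requires part-time or temporary) → not eligible.
Medical Plan — status contractor ✗ (excluded) → not eligible.
Bereavement Leave — service 156 days < 180 days ✗ → not eligible.
401(k) Company Match — status contractor ✗ (requires seasonal) → not eligible.
Floating Holidays — status contractor ✗ (requires full-time, part-time, or temporary) → not eligible.
Relocation Assistance — service 156 days < 2 years (≈730 days) ✗ → not eligible.
Equity Grant Program — status contractor ✗ (requires full-time) → not eligible.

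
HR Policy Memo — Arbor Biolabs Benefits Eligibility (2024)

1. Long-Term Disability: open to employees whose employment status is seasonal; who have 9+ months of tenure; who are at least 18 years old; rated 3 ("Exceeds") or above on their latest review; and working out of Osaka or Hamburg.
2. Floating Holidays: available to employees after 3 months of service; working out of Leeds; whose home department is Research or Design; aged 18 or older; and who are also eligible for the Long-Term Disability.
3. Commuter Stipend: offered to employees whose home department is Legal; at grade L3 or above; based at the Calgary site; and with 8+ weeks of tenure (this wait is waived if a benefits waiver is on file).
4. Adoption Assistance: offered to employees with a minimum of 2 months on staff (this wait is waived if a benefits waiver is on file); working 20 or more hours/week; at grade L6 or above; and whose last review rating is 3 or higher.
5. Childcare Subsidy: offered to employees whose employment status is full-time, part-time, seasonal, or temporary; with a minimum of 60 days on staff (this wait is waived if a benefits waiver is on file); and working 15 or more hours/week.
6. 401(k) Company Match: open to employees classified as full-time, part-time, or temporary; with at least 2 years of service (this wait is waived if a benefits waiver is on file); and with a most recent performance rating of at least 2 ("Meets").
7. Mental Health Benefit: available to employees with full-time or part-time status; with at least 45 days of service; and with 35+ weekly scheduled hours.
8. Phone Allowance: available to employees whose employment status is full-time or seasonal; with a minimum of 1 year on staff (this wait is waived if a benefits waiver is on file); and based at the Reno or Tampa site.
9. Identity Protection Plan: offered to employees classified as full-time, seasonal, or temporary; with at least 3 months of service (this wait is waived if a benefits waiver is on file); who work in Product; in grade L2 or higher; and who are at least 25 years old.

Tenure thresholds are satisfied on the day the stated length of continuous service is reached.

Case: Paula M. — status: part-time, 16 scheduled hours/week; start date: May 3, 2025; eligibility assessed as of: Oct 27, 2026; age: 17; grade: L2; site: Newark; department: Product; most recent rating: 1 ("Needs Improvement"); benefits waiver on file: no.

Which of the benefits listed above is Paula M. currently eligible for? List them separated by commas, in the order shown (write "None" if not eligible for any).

Service from May 3, 2025 to Oct 27, 2026: 542 days.
Long-Term Disability — status part-time ✗ (requires seasonal) → not eligible.
Floating Holidays — service 542 days ≥ 3 months (≈90 days) ✓; site Newark ✗ (not Leeds) → not eligible.
Commuter Stipend — dept Product ✗ → not eligible.
Adoption Assistance — no waiver, service 542 days ≥ 2 months (≈60 days) ✓; 16 hrs/wk < 20 ✗ → not eligible.
Childcare Subsidy — status part-time ✓; no waiver, service 542 days ≥ 60 days ✓; 16 hrs/wk ≥ 15 ✓ → eligible.
401(k) Company Match — status part-time ✓; no waiver, service 542 days < 2 years (≈730 days) ✗ → not eligible.
Mental Health Benefit — status part-time ✓; service 542 days ≥ 45 days ✓; 16 hrs/wk < 35 ✗ → not eligible.
Phone Allowance — status part-time ✗ (requires full-time or seasonal) → not eligible.
Identity Protection Plan — status part-time ✗ (requires full-time, seasonal, or temporary) → not eligible.

Childcare Subsidy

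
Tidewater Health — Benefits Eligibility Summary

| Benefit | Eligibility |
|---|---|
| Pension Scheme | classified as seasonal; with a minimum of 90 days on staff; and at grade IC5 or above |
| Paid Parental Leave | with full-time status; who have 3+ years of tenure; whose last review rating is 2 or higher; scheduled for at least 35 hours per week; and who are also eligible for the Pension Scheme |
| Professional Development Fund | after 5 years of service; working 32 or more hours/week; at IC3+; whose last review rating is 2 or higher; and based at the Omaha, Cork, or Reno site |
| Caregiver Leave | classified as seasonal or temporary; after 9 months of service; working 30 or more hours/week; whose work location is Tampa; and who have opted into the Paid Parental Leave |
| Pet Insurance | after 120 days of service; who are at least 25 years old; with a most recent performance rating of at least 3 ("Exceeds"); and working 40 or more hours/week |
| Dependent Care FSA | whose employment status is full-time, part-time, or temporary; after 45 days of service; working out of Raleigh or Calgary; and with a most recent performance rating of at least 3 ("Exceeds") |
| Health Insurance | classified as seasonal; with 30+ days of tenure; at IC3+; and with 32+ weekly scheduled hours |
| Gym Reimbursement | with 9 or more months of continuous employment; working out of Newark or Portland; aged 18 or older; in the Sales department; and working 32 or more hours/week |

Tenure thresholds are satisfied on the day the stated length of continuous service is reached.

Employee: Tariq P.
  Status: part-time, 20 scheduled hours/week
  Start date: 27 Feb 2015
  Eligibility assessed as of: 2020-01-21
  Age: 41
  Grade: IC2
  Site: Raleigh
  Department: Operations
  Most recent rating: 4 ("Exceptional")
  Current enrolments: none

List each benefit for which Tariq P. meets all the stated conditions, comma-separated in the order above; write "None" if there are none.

Dependent Care FSA

Service from 27 Feb 2015 to 2020-01-21: 1789 days.
Pension Scheme — status part-time ✗ (requires seasonal) → not eligible.
Paid Parental Leave — status part-time ✗ (requires full-time) → not eligible.
Professional Development Fund — service 1789 days < 5 years (≈1825 days) ✗ → not eligible.
Caregiver Leave — status part-time ✗ (requires seasonal or temporary) → not eligible.
Pet Insurance — service 1789 days ≥ 120 days ✓; age 41 ≥ 25 ✓; rating 4 ≥ 3 ✓; 20 hrs/wk < 40 ✗ → not eligible.
Dependent Care FSA — status part-time ✓; service 1789 days ≥ 45 days ✓; site Raleigh ✓; rating 4 ≥ 3 ✓ → eligible.
Health Insurance — status part-time ✗ (requires seasonal) → not eligible.
Gym Reimbursement — service 1789 days ≥ 9 months (≈270 days) ✓; site Raleigh ✗ (not Newark or Portland) → not eligible.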